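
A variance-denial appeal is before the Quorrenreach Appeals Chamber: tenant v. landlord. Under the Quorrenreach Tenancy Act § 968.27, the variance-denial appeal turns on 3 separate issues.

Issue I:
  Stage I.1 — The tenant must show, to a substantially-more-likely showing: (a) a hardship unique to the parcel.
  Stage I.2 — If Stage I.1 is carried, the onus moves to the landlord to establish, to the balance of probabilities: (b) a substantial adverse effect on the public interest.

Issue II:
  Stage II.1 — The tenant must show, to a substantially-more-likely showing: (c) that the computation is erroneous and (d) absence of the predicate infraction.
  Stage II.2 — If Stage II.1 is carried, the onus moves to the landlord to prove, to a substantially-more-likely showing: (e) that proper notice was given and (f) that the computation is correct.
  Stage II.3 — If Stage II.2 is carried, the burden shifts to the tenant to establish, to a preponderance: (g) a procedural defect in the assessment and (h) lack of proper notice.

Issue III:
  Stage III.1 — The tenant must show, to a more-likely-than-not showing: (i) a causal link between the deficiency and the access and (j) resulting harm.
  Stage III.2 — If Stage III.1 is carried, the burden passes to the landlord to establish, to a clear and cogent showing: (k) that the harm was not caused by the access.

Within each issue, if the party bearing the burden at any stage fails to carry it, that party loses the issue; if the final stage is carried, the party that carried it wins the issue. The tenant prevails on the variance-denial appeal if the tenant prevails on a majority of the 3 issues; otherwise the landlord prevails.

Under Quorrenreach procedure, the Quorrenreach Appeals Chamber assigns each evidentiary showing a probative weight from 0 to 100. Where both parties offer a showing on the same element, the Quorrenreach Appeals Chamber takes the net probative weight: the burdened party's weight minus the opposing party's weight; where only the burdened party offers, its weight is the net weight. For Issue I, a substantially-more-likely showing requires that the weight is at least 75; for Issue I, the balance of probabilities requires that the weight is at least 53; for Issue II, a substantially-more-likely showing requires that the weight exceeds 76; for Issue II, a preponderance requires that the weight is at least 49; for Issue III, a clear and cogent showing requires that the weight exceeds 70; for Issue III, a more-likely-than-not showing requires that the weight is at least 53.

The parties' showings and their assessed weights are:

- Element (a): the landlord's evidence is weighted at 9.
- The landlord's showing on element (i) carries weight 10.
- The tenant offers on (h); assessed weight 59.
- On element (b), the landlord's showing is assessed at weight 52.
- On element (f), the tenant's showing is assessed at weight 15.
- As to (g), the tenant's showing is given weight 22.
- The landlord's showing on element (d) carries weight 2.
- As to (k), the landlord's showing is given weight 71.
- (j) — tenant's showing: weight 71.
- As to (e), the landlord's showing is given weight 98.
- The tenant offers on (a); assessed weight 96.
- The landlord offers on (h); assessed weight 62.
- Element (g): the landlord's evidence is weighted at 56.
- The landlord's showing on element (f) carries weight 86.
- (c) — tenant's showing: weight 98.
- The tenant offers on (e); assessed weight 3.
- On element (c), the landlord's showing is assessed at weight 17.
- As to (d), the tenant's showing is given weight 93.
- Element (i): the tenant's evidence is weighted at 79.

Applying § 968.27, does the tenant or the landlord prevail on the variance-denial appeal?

tenant

— Issue I —
Stage I.1 — burden on tenant; standard: a substantially-more-likely showing (weight is at least 75).
    (a): 96 − 9 = 87 ≥ 75 [met]
  The tenant carries Stage I.1; the landlord now bears the burden.
Stage I.2 — burden on landlord; standard: the balance of probabilities (weight is at least 53).
    (b): 52 < 53 [not met]
  The landlord does not carry Stage I.2.
The tenant prevails on this issue.
— Issue II —
Stage II.1 (tenant, a substantially-more-likely showing, weight exceeds 76): (c) net 98−17=81 > 76 — meets; (d) net 93−2=91 > 76 — meets.
  All elements met. The burden passes to the landlord.
Stage II.2 (landlord, a substantially-more-likely showing, weight exceeds 76): (e) net 98−3=95 > 76 — meets; (f) net 86−15=71 ≤ 76 — fails.
  Not every element is met, so the landlord fails to carry Stage II.2.
The tenant prevails on this issue.
— Issue III —
Stage III.1 (tenant, a more-likely-than-not showing, weight is at least 53): (i) net 79−10=69 ≥ 53 — meets; (j) 71 ≥ 53 — meets.
  Stage III.1 carried; the burden shifts to the landlord.
Stage III.2 (landlord, a clear and cogent showing, weight exceeds 70): (k) 71 > 70 — meets.
  The landlord carries the last stage.
With every stage satisfied, the landlord prevails on this issue.
Per-issue: Issue I → tenant; Issue II → tenant; Issue III → landlord. The tenant must prevail on a majority of issues; overall, the tenant prevails.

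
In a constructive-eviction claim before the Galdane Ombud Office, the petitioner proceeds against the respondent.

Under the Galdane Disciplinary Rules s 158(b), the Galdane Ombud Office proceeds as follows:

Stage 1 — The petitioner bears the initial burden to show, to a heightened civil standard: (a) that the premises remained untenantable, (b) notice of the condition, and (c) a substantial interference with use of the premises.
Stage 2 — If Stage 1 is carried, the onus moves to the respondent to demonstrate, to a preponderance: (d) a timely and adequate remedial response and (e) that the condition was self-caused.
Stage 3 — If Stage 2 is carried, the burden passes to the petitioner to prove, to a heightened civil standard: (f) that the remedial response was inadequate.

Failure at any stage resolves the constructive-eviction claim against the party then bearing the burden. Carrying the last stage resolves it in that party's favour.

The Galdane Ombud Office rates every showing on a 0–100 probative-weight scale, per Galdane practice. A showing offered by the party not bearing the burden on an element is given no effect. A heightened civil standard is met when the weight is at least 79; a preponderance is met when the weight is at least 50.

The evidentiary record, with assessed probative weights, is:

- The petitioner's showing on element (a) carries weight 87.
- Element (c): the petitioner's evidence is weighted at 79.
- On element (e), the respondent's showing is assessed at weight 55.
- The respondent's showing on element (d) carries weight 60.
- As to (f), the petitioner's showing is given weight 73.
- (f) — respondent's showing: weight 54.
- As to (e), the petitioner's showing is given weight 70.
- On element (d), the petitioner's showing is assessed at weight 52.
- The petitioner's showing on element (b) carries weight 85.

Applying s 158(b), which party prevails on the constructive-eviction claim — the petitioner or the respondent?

respondent

Stage 1 — burden on petitioner; standard: a heightened civil standard (weight is at least 79).
    (a): 87 ≥ 79 [met]
    (b): 85 ≥ 79 [met]
    (c): 79 ≥ 79 [met]
  Stage 1 carried; the burden shifts to the respondent.
Stage 2 — burden on respondent; standard: a preponderance (weight is at least 50).
    (d): 60 (petitioner's 52 disregarded) ≥ 50 [met]
    (e): 55 (petitioner's 70 disregarded) ≥ 50 [met]
  Stage 2 is satisfied; the onus moves to the petitioner.
Stage 3 — burden on petitioner; standard: a heightened civil standard (weight is at least 79).
    (f): 73 (respondent's 54 disregarded) < 79 [not met]
  Not every element is met, so the petitioner fails to carry Stage 3.
The analysis ends at Stage 3; the respondent prevails.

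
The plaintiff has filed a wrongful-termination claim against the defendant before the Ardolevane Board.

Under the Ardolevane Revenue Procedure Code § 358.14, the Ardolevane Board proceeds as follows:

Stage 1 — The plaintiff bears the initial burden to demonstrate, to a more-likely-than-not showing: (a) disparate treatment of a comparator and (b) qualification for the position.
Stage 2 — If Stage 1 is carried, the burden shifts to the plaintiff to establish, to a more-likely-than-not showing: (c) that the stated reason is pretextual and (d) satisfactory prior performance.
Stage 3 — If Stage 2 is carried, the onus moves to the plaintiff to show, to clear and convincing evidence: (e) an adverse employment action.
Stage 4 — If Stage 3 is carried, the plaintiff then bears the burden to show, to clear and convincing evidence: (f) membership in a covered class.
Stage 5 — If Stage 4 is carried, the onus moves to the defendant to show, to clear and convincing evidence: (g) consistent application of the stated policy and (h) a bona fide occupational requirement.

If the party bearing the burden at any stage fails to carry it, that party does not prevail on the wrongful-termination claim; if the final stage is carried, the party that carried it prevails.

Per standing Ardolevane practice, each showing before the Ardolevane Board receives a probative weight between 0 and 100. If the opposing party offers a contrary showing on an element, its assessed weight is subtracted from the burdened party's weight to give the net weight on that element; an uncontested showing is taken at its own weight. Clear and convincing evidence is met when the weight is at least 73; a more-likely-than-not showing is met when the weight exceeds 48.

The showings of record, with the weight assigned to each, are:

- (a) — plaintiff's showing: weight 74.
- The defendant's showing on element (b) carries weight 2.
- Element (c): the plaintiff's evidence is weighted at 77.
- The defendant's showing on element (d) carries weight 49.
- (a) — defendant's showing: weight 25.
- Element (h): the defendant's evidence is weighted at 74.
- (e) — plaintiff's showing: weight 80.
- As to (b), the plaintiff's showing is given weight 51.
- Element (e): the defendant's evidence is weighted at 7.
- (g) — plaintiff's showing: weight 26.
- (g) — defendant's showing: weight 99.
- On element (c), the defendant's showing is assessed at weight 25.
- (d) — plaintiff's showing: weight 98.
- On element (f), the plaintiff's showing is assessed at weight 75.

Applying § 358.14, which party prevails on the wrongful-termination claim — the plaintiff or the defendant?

Stage 1 (plaintiff, a more-likely-than-not showing, weight exceeds 48): (a) net 74−25=49 > 48 — meets; (b) net 51−2=49 > 48 — meets.
  All elements met. The plaintiff retains the burden for Stage 2.
Stage 2 (plaintiff, a more-likely-than-not showing, weight exceeds 48): (c) net 77−25=52 > 48 — meets; (d) net 98−49=49 > 48 — meets.
  Stage 2 is satisfied; the plaintiff continues to bear the burden.
Stage 3 (plaintiff, clear and convincing evidence, weight is at least 73): (e) net 80−7=73 ≥ 73 — meets.
  Stage 3 is satisfied; the plaintiff continues to bear the burden.
Stage 4 (plaintiff, clear and convincing evidence, weight is at least 73): (f) 75 ≥ 73 — meets.
  Stage 4 is satisfied; the onus moves to the defendant.
Stage 5 (defendant, clear and convincing evidence, weight is at least 73): (g) net 99−26=73 ≥ 73 — meets; (h) 74 ≥ 73 — meets.
  All elements met at the final stage.
All stages carried — the defendant prevails.

defendant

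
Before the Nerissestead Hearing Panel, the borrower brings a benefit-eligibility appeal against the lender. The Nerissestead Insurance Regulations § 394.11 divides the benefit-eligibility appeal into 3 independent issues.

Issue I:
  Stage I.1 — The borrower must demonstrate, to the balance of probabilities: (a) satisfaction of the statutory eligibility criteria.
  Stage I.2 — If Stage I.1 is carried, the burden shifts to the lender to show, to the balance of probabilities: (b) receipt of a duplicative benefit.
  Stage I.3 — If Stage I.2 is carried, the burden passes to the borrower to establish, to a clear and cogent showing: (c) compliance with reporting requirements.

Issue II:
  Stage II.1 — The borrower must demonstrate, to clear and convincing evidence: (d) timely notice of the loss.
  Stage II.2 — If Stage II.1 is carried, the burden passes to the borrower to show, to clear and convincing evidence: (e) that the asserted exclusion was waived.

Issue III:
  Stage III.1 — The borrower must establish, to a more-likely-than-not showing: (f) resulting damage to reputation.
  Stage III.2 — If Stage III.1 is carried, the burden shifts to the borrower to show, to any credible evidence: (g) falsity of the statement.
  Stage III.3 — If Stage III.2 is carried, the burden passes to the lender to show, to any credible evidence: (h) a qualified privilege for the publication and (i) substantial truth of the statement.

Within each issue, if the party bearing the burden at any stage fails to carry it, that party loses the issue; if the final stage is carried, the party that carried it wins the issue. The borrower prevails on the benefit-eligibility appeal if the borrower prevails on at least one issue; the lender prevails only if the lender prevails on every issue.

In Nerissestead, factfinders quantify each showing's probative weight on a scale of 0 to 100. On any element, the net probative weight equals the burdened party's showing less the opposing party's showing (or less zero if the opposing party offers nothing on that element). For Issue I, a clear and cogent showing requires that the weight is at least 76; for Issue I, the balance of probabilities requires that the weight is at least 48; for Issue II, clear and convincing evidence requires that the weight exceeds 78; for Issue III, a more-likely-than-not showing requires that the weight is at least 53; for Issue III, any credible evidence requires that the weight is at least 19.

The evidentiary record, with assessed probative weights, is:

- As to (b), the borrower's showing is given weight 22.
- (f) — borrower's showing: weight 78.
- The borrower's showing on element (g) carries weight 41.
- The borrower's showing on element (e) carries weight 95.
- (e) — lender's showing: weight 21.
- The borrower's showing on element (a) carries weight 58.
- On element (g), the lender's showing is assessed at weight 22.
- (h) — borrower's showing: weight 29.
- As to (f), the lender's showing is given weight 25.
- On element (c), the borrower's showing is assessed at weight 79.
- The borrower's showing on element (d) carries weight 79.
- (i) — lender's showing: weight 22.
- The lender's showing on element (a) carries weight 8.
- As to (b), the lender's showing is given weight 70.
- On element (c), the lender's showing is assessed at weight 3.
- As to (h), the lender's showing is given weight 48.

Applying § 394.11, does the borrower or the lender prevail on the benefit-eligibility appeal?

— Issue I —
Stage I.1 (borrower, the balance of probabilities, weight is at least 48): (a) net 58−8=50 ≥ 48 — meets.
  Stage I.1 carried; the burden shifts to the lender.
Stage I.2 (lender, the balance of probabilities, weight is at least 48): (b) net 70−22=48 ≥ 48 — meets.
  All elements met. The burden passes to the borrower.
Stage I.3 (borrower, a clear and cogent showing, weight is at least 76): (c) net 79−3=76 ≥ 76 — meets.
  All elements met at the final stage.
Every stage carried; the borrower prevails on this issue.
— Issue II —
Stage II.1 (borrower, clear and convincing evidence, weight exceeds 78): (d) 79 > 78 — meets.
  Stage II.1 carried; the burden remains with the borrower.
Stage II.2 (borrower, clear and convincing evidence, weight exceeds 78): (e) net 95−21=74 ≤ 78 — fails.
  Not every element is met, so the borrower fails to carry Stage II.2.
The analysis ends at Stage II.2; the lender prevails on this issue.
— Issue III —
Stage III.1 — burden on borrower; standard: a more-likely-than-not showing (weight is at least 53).
    (f): 78 − 25 = 53 ≥ 53 [met]
  Stage III.1 is satisfied; the borrower continues to bear the burden.
Stage III.2 — burden on borrower; standard: any credible evidence (weight is at least 19).
    (g): 41 − 22 = 19 ≥ 19 [met]
  The borrower carries Stage III.2; the lender now bears the burden.
Stage III.3 — burden on lender; standard: any credible evidence (weight is at least 19).
    (h): 48 − 29 = 19 ≥ 19 [met]
    (i): 22 ≥ 19 [met]
  Stage III.3 carried; the final stage is satisfied.
With every stage satisfied, the lender prevails on this issue.
Per-issue: Issue I → borrower; Issue II → lender; Issue III → lender. The borrower must prevail on at least one issue; overall, the borrower prevails.

borrower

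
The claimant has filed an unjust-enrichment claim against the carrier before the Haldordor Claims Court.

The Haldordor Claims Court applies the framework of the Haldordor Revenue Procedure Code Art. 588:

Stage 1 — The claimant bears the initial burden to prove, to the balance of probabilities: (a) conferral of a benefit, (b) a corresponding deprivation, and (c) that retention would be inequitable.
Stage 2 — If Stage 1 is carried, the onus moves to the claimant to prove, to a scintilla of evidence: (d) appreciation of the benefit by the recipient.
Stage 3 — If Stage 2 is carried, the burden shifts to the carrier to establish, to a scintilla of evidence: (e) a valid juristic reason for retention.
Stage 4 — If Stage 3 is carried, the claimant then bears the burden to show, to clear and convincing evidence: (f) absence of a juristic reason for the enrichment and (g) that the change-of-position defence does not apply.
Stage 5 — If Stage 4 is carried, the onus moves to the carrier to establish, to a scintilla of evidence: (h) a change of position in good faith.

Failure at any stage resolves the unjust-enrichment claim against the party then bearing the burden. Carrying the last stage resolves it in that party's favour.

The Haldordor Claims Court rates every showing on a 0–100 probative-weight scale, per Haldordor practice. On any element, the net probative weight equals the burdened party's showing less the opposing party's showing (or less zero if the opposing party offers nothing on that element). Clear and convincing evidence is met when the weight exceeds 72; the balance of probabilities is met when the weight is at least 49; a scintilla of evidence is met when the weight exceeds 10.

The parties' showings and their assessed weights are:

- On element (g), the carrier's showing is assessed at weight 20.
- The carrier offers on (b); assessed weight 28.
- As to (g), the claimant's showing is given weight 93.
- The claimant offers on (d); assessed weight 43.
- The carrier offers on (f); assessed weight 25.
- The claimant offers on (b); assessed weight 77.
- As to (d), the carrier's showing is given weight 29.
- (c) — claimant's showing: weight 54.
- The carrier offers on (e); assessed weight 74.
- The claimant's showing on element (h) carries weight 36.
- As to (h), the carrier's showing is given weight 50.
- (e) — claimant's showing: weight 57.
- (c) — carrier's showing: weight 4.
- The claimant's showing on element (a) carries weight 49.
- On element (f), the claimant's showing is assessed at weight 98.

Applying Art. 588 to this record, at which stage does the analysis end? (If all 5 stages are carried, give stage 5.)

Stage 1 (claimant, the balance of probabilities, weight is at least 49): (a) 49 ≥ 49 — meets; (b) net 77−28=49 ≥ 49 — meets; (c) net 54−4=50 ≥ 49 — meets.
  Stage 1 is satisfied; the claimant continues to bear the burden.
Stage 2 (claimant, a scintilla of evidence, weight exceeds 10): (d) net 43−29=14 > 10 — meets.
  All elements met. The burden passes to the carrier.
Stage 3 (carrier, a scintilla of evidence, weight exceeds 10): (e) net 74−57=17 > 10 — meets.
  Stage 3 is satisfied; the onus moves to the claimant.
Stage 4 (claimant, clear and convincing evidence, weight exceeds 72): (f) net 98−25=73 > 72 — meets; (g) net 93−20=73 > 72 — meets.
  All elements met. The burden passes to the carrier.
Stage 5 (carrier, a scintilla of evidence, weight exceeds 10): (h) net 50−36=14 > 10 — meets.
  The carrier carries the last stage.
With every stage satisfied, the carrier prevails.

stage 5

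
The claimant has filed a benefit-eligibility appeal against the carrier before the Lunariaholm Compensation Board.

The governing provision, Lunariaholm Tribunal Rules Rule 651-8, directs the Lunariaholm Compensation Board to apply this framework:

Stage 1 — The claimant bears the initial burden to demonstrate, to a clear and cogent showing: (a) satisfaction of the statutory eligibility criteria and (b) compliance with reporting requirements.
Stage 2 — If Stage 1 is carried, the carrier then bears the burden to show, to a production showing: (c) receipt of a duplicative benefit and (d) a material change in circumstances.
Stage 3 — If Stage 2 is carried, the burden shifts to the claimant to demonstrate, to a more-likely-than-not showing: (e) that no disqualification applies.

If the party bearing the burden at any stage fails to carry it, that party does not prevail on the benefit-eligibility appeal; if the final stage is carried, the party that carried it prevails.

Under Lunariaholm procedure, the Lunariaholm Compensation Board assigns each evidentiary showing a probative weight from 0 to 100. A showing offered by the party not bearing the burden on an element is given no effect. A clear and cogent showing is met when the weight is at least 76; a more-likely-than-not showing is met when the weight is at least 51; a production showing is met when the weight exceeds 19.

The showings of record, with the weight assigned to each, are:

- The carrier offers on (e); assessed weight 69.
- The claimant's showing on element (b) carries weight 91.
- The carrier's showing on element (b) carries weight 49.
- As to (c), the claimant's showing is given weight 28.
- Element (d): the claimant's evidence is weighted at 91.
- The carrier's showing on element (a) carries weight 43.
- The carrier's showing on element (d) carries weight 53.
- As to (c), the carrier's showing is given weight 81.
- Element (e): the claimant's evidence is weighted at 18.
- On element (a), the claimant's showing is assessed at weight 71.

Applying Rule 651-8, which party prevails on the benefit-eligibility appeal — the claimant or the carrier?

Stage 1 (claimant, a clear and cogent showing, weight is at least 76): (a) 71 (carrier's 43 disregarded) < 76 — fails; (b) 91 (carrier's 49 disregarded) ≥ 76 — meets.
  Not every element is met, so the claimant fails to carry Stage 1.
So the carrier prevails.

carrier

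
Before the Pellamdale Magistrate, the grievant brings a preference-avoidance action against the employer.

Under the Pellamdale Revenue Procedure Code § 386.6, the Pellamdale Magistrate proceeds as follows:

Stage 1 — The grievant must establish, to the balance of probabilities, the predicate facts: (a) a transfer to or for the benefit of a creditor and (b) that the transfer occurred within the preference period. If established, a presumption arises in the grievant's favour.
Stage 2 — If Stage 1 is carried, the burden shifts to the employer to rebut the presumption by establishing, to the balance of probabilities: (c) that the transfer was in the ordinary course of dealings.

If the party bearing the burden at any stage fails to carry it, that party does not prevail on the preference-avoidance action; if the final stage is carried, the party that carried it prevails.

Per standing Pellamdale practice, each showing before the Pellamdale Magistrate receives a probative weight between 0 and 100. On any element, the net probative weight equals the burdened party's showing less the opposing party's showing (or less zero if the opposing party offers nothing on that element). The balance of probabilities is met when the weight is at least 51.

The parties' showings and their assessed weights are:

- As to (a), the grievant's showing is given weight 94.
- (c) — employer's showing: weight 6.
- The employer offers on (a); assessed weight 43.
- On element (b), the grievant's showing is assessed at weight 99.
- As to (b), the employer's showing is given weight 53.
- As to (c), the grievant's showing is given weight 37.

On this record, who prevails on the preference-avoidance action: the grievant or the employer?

Stage 1 (grievant, the balance of probabilities, weight is at least 51): (a) net 94−43=51 ≥ 51 — meets; (b) net 99−53=46 < 51 — fails.
  Not every element is met, so the grievant fails to carry Stage 1.
The employer prevails.

employer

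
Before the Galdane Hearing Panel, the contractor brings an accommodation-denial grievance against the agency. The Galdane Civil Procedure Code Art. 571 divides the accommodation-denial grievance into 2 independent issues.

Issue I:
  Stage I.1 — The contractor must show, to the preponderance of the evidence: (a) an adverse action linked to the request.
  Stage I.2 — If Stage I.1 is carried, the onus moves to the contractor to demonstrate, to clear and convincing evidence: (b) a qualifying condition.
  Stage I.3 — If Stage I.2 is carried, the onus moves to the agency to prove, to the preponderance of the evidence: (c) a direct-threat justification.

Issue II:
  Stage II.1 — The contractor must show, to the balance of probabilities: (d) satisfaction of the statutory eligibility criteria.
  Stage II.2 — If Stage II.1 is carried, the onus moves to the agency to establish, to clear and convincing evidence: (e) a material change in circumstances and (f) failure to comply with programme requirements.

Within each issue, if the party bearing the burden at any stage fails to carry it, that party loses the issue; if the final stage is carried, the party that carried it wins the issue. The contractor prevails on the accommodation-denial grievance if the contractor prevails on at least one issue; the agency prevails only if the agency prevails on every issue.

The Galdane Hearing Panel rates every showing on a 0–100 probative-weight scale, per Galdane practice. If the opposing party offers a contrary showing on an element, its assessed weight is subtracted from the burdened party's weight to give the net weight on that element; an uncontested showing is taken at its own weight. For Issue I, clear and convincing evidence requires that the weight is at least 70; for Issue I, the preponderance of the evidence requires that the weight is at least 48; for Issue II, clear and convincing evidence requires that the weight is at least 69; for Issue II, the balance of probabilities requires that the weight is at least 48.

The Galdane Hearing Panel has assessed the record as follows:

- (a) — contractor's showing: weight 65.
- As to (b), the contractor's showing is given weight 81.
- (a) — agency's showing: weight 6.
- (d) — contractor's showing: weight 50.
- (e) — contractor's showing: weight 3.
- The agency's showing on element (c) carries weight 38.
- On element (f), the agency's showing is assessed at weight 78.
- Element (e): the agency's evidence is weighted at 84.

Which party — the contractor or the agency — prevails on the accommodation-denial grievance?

— Issue I —
Stage I.1 — burden on contractor; standard: the preponderance of the evidence (weight is at least 48).
    (a): 65 − 6 = 59 ≥ 48 [met]
  Stage I.1 carried; the burden remains with the contractor.
Stage I.2 — burden on contractor; standard: clear and convincing evidence (weight is at least 70).
    (b): 81 ≥ 70 [met]
  The contractor carries Stage I.2; the agency now bears the burden.
Stage I.3 — burden on agency; standard: the preponderance of the evidence (weight is at least 48).
    (c): 38 < 48 [not met]
  Stage I.3 not carried; the agency fails its burden.
So the contractor prevails on this issue.
— Issue II —
At Stage II.1 the contractor must meet the balance of probabilities (weight is at least 48): on (d) the weight is 50, ≥ 48, so (d) meets the standard.
  Stage II.1 carried; the burden shifts to the agency.
At Stage II.2 the agency must meet clear and convincing evidence (weight is at least 69): on (e) the weight is 84 less the opposing 3 gives net 81, ≥ 69, so (e) meets the standard; on (f) the weight is 78, ≥ 69, so (f) meets the standard.
  The agency carries the last stage.
With every stage satisfied, the agency prevails on this issue.
Per-issue: Issue I → contractor; Issue II → agency. The contractor must prevail on at least one issue; overall, the contractor prevails.

contractor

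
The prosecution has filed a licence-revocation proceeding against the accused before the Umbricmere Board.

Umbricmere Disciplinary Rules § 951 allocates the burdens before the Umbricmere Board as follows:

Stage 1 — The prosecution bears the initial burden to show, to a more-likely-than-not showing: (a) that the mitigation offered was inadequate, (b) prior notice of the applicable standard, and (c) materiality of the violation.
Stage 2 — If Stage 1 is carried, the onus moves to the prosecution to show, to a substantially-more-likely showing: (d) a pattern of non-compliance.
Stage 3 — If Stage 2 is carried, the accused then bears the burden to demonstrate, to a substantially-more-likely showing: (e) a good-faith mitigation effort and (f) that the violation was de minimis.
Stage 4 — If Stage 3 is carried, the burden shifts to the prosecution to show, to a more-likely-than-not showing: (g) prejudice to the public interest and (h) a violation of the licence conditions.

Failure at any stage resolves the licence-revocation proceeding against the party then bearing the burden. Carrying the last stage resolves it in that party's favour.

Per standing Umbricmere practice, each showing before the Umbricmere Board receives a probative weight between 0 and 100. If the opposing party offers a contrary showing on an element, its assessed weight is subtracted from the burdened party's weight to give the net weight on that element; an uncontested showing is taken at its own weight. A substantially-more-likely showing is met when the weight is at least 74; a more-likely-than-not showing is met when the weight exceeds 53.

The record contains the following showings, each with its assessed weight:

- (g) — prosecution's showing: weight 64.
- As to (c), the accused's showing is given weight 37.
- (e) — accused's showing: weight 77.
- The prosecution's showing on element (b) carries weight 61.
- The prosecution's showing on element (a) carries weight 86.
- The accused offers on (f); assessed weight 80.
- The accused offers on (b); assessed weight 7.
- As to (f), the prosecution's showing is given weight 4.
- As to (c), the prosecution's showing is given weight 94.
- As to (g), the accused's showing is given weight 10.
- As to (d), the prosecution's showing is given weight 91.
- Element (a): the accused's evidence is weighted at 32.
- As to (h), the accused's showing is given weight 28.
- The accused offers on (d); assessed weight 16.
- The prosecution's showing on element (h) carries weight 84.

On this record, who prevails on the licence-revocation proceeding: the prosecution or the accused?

prosecution

Stage 1 — burden on prosecution; standard: a more-likely-than-not showing (weight exceeds 53).
    (a): 86 − 32 = 54 > 53 [met]
    (b): 61 − 7 = 54 > 53 [met]
    (c): 94 − 37 = 57 > 53 [met]
  All elements met. The prosecution retains the burden for Stage 2.
Stage 2 — burden on prosecution; standard: a substantially-more-likely showing (weight is at least 74).
    (d): 91 − 16 = 75 ≥ 74 [met]
  Stage 2 carried; the burden shifts to the accused.
Stage 3 — burden on accused; standard: a substantially-more-likely showing (weight is at least 74).
    (e): 77 ≥ 74 [met]
    (f): 80 − 4 = 76 ≥ 74 [met]
  The accused carries Stage 3; the prosecution now bears the burden.
Stage 4 — burden on prosecution; standard: a more-likely-than-not showing (weight exceeds 53).
    (g): 64 − 10 = 54 > 53 [met]
    (h): 84 − 28 = 56 > 53 [met]
  All elements met at the final stage.
With every stage satisfied, the prosecution prevails.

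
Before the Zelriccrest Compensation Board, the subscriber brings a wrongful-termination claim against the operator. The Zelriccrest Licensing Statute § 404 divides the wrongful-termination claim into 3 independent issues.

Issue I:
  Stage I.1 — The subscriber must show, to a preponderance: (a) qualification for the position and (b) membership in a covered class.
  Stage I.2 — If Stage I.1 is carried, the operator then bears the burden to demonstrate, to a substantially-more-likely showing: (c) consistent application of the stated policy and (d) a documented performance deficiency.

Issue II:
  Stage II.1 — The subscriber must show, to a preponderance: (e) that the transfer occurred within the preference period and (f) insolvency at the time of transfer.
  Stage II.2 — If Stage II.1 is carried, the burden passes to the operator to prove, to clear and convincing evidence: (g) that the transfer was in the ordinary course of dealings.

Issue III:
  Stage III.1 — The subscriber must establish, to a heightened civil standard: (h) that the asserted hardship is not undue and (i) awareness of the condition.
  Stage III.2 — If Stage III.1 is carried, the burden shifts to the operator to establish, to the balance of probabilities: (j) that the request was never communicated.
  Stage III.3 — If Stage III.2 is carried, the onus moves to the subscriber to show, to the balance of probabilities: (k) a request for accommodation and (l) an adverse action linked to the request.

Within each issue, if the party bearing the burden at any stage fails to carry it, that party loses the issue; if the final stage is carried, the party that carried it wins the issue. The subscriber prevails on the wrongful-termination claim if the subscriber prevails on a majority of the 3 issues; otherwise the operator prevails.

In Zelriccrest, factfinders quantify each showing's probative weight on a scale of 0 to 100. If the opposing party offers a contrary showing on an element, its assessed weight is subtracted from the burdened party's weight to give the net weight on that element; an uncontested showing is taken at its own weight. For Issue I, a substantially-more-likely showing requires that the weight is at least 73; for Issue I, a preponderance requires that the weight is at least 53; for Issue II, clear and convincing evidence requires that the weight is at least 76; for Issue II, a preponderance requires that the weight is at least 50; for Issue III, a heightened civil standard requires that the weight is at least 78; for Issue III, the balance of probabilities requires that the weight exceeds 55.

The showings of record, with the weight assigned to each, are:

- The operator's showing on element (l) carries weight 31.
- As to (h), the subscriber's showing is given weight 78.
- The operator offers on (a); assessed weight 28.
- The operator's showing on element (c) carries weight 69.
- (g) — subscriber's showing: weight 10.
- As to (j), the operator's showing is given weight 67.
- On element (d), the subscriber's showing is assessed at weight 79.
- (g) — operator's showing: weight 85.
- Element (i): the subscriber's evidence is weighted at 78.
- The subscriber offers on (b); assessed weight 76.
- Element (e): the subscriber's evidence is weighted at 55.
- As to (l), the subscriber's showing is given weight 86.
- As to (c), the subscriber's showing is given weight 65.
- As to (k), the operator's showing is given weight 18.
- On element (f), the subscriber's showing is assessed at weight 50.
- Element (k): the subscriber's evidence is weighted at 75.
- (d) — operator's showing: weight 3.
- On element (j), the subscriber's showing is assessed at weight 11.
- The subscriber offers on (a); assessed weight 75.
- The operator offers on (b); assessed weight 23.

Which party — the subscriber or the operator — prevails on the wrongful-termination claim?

— Issue I —
At Stage I.1 the subscriber must meet a preponderance (weight is at least 53): on (a) the weight is 75 less the opposing 28 gives net 47, < 53, so (a) does not meet the standard; on (b) the weight is 76 less the opposing 23 gives net 53, which does reach 53, so (b) meets the standard.
  Stage I.1 not carried; the subscriber fails its burden.
The analysis ends at Stage I.1; the operator prevails on this issue.
— Issue II —
Stage II.1 (subscriber, a preponderance, weight is at least 50): (e) 55 ≥ 50 — meets; (f) 50 ≥ 50 — meets.
  Stage II.1 is satisfied; the onus moves to the operator.
Stage II.2 (operator, clear and convincing evidence, weight is at least 76): (g) net 85−10=75 < 76 — fails.
  Not every element is met, so the operator fails to carry Stage II.2.
So the subscriber prevails on this issue.
— Issue III —
Stage III.1 — burden on subscriber; standard: a heightened civil standard (weight is at least 78).
    (h): 78 ≥ 78 [met]
    (i): 78 ≥ 78 [met]
  The subscriber carries Stage III.1; the operator now bears the burden.
Stage III.2 — burden on operator; standard: the balance of probabilities (weight exceeds 55).
    (j): 67 − 11 = 56 > 55 [met]
  The operator carries Stage III.2; the subscriber now bears the burden.
Stage III.3 — burden on subscriber; standard: the balance of probabilities (weight exceeds 55).
    (k): 75 − 18 = 57 > 55 [met]
    (l): 86 − 31 = 55 ≤ 55 [not met]
  The subscriber does not carry Stage III.3.
The analysis ends at Stage III.3; the operator prevails on this issue.
Per-issue: Issue I → operator; Issue II → subscriber; Issue III → operator. The subscriber must prevail on a majority of issues; overall, the operator prevails.

operator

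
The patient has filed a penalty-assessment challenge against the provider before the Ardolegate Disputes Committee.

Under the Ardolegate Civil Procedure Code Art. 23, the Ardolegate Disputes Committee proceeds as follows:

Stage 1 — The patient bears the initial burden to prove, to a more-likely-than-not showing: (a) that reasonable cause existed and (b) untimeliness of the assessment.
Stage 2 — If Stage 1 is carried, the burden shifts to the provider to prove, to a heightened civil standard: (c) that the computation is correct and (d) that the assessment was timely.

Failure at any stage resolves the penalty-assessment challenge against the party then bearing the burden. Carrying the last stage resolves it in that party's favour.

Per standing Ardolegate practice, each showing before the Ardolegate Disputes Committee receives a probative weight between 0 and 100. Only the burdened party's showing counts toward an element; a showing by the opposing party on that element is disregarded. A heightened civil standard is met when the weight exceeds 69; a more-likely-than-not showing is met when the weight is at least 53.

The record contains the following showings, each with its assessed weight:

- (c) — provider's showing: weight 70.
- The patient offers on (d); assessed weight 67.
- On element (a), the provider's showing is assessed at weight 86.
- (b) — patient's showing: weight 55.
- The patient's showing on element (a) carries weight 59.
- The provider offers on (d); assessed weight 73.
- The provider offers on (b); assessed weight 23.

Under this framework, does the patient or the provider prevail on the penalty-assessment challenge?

Stage 1 (patient, a more-likely-than-not showing, weight is at least 53): (a) 59 (provider's 86 disregarded) ≥ 53 — meets; (b) 55 (provider's 23 disregarded) ≥ 53 — meets.
  The patient carries Stage 1; the provider now bears the burden.
Stage 2 (provider, a heightened civil standard, weight exceeds 69): (c) 70 > 69 — meets; (d) 73 (patient's 67 disregarded) > 69 — meets.
  The provider carries the last stage.
Every stage carried; the provider prevails.

provider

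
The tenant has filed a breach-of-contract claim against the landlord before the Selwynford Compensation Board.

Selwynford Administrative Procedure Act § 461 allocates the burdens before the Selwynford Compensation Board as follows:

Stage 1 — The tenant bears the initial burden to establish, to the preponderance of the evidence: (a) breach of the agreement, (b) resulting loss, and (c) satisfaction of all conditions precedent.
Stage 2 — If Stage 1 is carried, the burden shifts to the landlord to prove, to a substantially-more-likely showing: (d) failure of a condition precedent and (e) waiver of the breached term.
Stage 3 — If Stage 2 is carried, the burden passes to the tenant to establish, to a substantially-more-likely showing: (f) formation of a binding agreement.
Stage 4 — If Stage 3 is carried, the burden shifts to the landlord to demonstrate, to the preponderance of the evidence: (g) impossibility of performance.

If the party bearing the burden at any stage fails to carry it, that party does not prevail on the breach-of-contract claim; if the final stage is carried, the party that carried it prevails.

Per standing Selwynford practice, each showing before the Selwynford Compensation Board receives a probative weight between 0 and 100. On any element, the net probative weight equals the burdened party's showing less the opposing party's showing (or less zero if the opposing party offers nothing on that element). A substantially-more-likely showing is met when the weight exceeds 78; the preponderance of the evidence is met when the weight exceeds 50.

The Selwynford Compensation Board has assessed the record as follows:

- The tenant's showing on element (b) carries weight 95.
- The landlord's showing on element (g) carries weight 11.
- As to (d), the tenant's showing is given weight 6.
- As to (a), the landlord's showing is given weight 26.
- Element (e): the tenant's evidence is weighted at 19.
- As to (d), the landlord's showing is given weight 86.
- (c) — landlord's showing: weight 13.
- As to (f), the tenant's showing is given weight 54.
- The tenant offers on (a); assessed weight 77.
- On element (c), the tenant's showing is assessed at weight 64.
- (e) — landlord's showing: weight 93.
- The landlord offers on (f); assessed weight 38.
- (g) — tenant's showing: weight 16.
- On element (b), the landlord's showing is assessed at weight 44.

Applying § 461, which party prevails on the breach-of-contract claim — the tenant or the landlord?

tenant

Stage 1 — burden on tenant; standard: the preponderance of the evidence (weight exceeds 50).
    (a): 77 − 26 = 51 > 50 [met]
    (b): 95 − 44 = 51 > 50 [met]
    (c): 64 − 13 = 51 > 50 [met]
  The tenant carries Stage 1; the landlord now bears the burden.
Stage 2 — burden on landlord; standard: a substantially-more-likely showing (weight exceeds 78).
    (d): 86 − 6 = 80 > 78 [met]
    (e): 93 − 19 = 74 ≤ 78 [not met]
  Not every element is met, so the landlord fails to carry Stage 2.
The analysis ends at Stage 2; the tenant prevails.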